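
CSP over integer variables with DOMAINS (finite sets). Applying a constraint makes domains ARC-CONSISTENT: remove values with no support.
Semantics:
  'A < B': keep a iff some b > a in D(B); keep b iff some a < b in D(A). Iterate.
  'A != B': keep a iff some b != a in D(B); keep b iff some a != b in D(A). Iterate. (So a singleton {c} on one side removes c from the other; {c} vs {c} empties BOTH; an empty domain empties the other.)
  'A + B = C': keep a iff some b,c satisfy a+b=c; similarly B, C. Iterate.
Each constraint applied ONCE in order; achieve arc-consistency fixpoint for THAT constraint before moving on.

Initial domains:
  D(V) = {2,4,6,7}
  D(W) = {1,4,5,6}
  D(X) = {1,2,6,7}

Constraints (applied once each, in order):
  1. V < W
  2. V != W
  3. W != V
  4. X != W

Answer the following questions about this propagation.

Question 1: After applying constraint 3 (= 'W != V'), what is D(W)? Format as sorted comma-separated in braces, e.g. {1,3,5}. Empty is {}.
Constraint 1 (V < W) on D(V)={2,4,6,7} D(W)={1,4,5,6}: V {2,4,6,7}->{2,4}; W {1,4,5,6}->{4,5,6}
Constraint 2 (V != W) on D(V)={2,4} D(W)={4,5,6}: no change
Constraint 3 (W != V) on D(W)={4,5,6} D(V)={2,4}: no change
So after constraint 3: D(W) = {4,5,6}

Answer: {4,5,6}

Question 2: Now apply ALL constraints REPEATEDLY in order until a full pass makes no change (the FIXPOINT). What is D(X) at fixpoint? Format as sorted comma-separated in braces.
pass 0 (initial): D(X)={1,2,6,7}
pass 1: V {2,4,6,7}->{2,4}; W {1,4,5,6}->{4,5,6}
pass 2: no change
Fixpoint after 2 passes: D(X) = {1,2,6,7}

Answer: {1,2,6,7}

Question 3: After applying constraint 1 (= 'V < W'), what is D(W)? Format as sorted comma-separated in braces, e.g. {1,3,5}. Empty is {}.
Constraint 1 (V < W) on D(V)={2,4,6,7} D(W)={1,4,5,6}: V {2,4,6,7}->{2,4}; W {1,4,5,6}->{4,5,6}
So after constraint 1: D(W) = {4,5,6}

Answer: {4,5,6}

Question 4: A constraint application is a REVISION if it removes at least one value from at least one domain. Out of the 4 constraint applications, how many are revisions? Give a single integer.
Constraint 1 (V < W) on D(V)={2,4,6,7} D(W)={1,4,5,6}: V {2,4,6,7}->{2,4}; W {1,4,5,6}->{4,5,6} => REVISION
Constraint 2 (V != W) on D(V)={2,4} D(W)={4,5,6}: no change => not a revision
Constraint 3 (W != V) on D(W)={4,5,6} D(V)={2,4}: no change => not a revision
Constraint 4 (X != W) on D(X)={1,2,6,7} D(W)={4,5,6}: no change => not a revision
Total revisions = 1

Answer: 1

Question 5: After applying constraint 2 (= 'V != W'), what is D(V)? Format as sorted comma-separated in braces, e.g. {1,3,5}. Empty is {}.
Answer: {2,4}

Derivation:
Constraint 1 (V < W) on D(V)={2,4,6,7} D(W)={1,4,5,6}: V {2,4,6,7}->{2,4}; W {1,4,5,6}->{4,5,6}
Constraint 2 (V != W) on D(V)={2,4} D(W)={4,5,6}: no change
So after constraint 2: D(V) = {2,4}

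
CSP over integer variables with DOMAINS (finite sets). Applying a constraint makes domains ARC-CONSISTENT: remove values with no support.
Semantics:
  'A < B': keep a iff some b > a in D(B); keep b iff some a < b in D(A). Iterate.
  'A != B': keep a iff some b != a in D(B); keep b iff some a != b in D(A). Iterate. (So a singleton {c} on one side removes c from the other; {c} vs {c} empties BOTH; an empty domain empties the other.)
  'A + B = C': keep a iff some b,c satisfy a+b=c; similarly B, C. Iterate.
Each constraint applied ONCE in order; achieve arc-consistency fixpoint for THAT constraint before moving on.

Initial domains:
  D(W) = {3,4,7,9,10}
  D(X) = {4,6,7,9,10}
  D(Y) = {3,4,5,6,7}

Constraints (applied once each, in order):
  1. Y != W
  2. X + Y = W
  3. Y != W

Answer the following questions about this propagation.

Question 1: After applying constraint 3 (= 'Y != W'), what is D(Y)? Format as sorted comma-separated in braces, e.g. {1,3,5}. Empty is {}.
Constraint 1 (Y != W) on D(Y)={3,4,5,6,7} D(W)={3,4,7,9,10}: no change
Constraint 2 (X + Y = W) on D(X)={4,6,7,9,10} D(Y)={3,4,5,6,7} D(W)={3,4,7,9,10}: X {4,6,7,9,10}->{4,6,7}; Y {3,4,5,6,7}->{3,4,5,6}; W {3,4,7,9,10}->{7,9,10}
Constraint 3 (Y != W) on D(Y)={3,4,5,6} D(W)={7,9,10}: no change
So after constraint 3: D(Y) = {3,4,5,6}

Answer: {3,4,5,6}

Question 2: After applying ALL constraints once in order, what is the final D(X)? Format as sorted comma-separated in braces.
Answer: {4,6,7}

Derivation:
Constraint 1 (Y != W) on D(Y)={3,4,5,6,7} D(W)={3,4,7,9,10}: no change
Constraint 2 (X + Y = W) on D(X)={4,6,7,9,10} D(Y)={3,4,5,6,7} D(W)={3,4,7,9,10}: X {4,6,7,9,10}->{4,6,7}; Y {3,4,5,6,7}->{3,4,5,6}; W {3,4,7,9,10}->{7,9,10}
Constraint 3 (Y != W) on D(Y)={3,4,5,6} D(W)={7,9,10}: no change
So after all 3 constraints: D(X) = {4,6,7}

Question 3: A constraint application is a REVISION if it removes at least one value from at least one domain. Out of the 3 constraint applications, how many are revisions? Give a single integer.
Answer: 1

Derivation:
Constraint 1 (Y != W) on D(Y)={3,4,5,6,7} D(W)={3,4,7,9,10}: no change => not a revision
Constraint 2 (X + Y = W) on D(X)={4,6,7,9,10} D(Y)={3,4,5,6,7} D(W)={3,4,7,9,10}: X {4,6,7,9,10}->{4,6,7}; Y {3,4,5,6,7}->{3,4,5,6}; W {3,4,7,9,10}->{7,9,10} => REVISION
Constraint 3 (Y != W) on D(Y)={3,4,5,6} D(W)={7,9,10}: no change => not a revision
Total revisions = 1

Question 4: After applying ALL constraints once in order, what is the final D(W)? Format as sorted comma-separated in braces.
Constraint 1 (Y != W) on D(Y)={3,4,5,6,7} D(W)={3,4,7,9,10}: no change
Constraint 2 (X + Y = W) on D(X)={4,6,7,9,10} D(Y)={3,4,5,6,7} D(W)={3,4,7,9,10}: X {4,6,7,9,10}->{4,6,7}; Y {3,4,5,6,7}->{3,4,5,6}; W {3,4,7,9,10}->{7,9,10}
Constraint 3 (Y != W) on D(Y)={3,4,5,6} D(W)={7,9,10}: no change
So after all 3 constraints: D(W) = {7,9,10}

Answer: {7,9,10}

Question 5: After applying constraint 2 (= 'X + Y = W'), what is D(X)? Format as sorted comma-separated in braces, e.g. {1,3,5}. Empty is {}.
Constraint 1 (Y != W) on D(Y)={3,4,5,6,7} D(W)={3,4,7,9,10}: no change
Constraint 2 (X + Y = W) on D(X)={4,6,7,9,10} D(Y)={3,4,5,6,7} D(W)={3,4,7,9,10}: X {4,6,7,9,10}->{4,6,7}; Y {3,4,5,6,7}->{3,4,5,6}; W {3,4,7,9,10}->{7,9,10}
So after constraint 2: D(X) = {4,6,7}

Answer: {4,6,7}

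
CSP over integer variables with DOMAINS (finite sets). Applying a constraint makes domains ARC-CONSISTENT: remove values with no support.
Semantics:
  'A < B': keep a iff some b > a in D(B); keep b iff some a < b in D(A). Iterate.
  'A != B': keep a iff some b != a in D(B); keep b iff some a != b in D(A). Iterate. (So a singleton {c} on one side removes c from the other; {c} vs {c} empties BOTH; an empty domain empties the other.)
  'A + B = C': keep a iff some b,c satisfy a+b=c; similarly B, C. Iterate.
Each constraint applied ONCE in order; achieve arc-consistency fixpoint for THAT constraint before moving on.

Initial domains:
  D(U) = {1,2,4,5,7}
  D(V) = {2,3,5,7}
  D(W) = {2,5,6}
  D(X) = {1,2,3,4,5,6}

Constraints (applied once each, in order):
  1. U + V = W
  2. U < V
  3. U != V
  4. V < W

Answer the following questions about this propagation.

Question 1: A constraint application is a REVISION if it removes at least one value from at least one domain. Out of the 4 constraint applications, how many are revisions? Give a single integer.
Answer: 1

Derivation:
Constraint 1 (U + V = W) on D(U)={1,2,4,5,7} D(V)={2,3,5,7} D(W)={2,5,6}: U {1,2,4,5,7}->{1,2,4}; V {2,3,5,7}->{2,3,5}; W {2,5,6}->{5,6} => REVISION
Constraint 2 (U < V) on D(U)={1,2,4} D(V)={2,3,5}: no change => not a revision
Constraint 3 (U != V) on D(U)={1,2,4} D(V)={2,3,5}: no change => not a revision
Constraint 4 (V < W) on D(V)={2,3,5} D(W)={5,6}: no change => not a revision
Total revisions = 1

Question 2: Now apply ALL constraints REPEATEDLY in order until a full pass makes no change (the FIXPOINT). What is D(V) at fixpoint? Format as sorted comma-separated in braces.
Answer: {2,3,5}

Derivation:
pass 0 (initial): D(V)={2,3,5,7}
pass 1: U {1,2,4,5,7}->{1,2,4}; V {2,3,5,7}->{2,3,5}; W {2,5,6}->{5,6}
pass 2: no change
Fixpoint after 2 passes: D(V) = {2,3,5}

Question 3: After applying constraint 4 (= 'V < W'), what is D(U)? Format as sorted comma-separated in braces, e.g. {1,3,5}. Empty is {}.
Constraint 1 (U + V = W) on D(U)={1,2,4,5,7} D(V)={2,3,5,7} D(W)={2,5,6}: U {1,2,4,5,7}->{1,2,4}; V {2,3,5,7}->{2,3,5}; W {2,5,6}->{5,6}
Constraint 2 (U < V) on D(U)={1,2,4} D(V)={2,3,5}: no change
Constraint 3 (U != V) on D(U)={1,2,4} D(V)={2,3,5}: no change
Constraint 4 (V < W) on D(V)={2,3,5} D(W)={5,6}: no change
So after constraint 4: D(U) = {1,2,4}

Answer: {1,2,4}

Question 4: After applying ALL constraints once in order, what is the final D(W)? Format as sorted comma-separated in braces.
Answer: {5,6}

Derivation:
Constraint 1 (U + V = W) on D(U)={1,2,4,5,7} D(V)={2,3,5,7} D(W)={2,5,6}: U {1,2,4,5,7}->{1,2,4}; V {2,3,5,7}->{2,3,5}; W {2,5,6}->{5,6}
Constraint 2 (U < V) on D(U)={1,2,4} D(V)={2,3,5}: no change
Constraint 3 (U != V) on D(U)={1,2,4} D(V)={2,3,5}: no change
Constraint 4 (V < W) on D(V)={2,3,5} D(W)={5,6}: no change
So after all 4 constraints: D(W) = {5,6}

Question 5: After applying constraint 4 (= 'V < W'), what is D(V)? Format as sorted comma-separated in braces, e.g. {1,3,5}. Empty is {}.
Answer: {2,3,5}

Derivation:
Constraint 1 (U + V = W) on D(U)={1,2,4,5,7} D(V)={2,3,5,7} D(W)={2,5,6}: U {1,2,4,5,7}->{1,2,4}; V {2,3,5,7}->{2,3,5}; W {2,5,6}->{5,6}
Constraint 2 (U < V) on D(U)={1,2,4} D(V)={2,3,5}: no change
Constraint 3 (U != V) on D(U)={1,2,4} D(V)={2,3,5}: no change
Constraint 4 (V < W) on D(V)={2,3,5} D(W)={5,6}: no change
So after constraint 4: D(V) = {2,3,5}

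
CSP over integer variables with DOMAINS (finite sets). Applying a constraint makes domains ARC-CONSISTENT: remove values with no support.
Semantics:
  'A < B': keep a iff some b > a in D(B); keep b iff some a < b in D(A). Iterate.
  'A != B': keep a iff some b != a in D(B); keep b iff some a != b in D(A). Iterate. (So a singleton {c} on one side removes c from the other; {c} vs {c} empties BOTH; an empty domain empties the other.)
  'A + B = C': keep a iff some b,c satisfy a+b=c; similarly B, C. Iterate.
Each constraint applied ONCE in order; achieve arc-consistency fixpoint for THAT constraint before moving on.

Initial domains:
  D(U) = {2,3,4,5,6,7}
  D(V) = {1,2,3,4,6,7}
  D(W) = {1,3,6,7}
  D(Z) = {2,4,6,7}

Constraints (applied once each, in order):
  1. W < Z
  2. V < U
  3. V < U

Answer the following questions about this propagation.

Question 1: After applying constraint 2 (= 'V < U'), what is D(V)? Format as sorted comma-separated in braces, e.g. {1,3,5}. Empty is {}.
Constraint 1 (W < Z) on D(W)={1,3,6,7} D(Z)={2,4,6,7}: W {1,3,6,7}->{1,3,6}
Constraint 2 (V < U) on D(V)={1,2,3,4,6,7} D(U)={2,3,4,5,6,7}: V {1,2,3,4,6,7}->{1,2,3,4,6}
So after constraint 2: D(V) = {1,2,3,4,6}

Answer: {1,2,3,4,6}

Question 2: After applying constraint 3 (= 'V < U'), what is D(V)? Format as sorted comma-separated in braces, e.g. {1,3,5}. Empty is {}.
Answer: {1,2,3,4,6}

Derivation:
Constraint 1 (W < Z) on D(W)={1,3,6,7} D(Z)={2,4,6,7}: W {1,3,6,7}->{1,3,6}
Constraint 2 (V < U) on D(V)={1,2,3,4,6,7} D(U)={2,3,4,5,6,7}: V {1,2,3,4,6,7}->{1,2,3,4,6}
Constraint 3 (V < U) on D(V)={1,2,3,4,6} D(U)={2,3,4,5,6,7}: no change
So after constraint 3: D(V) = {1,2,3,4,6}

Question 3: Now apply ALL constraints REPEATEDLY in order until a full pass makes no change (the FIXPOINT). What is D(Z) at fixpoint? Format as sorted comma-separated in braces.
pass 0 (initial): D(Z)={2,4,6,7}
pass 1: V {1,2,3,4,6,7}->{1,2,3,4,6}; W {1,3,6,7}->{1,3,6}
pass 2: no change
Fixpoint after 2 passes: D(Z) = {2,4,6,7}

Answer: {2,4,6,7}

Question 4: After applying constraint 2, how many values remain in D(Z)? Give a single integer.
Constraint 1 (W < Z) on D(W)={1,3,6,7} D(Z)={2,4,6,7}: W {1,3,6,7}->{1,3,6}
Constraint 2 (V < U) on D(V)={1,2,3,4,6,7} D(U)={2,3,4,5,6,7}: V {1,2,3,4,6,7}->{1,2,3,4,6}
So after constraint 2: D(Z)={2,4,6,7}, size = 4

Answer: 4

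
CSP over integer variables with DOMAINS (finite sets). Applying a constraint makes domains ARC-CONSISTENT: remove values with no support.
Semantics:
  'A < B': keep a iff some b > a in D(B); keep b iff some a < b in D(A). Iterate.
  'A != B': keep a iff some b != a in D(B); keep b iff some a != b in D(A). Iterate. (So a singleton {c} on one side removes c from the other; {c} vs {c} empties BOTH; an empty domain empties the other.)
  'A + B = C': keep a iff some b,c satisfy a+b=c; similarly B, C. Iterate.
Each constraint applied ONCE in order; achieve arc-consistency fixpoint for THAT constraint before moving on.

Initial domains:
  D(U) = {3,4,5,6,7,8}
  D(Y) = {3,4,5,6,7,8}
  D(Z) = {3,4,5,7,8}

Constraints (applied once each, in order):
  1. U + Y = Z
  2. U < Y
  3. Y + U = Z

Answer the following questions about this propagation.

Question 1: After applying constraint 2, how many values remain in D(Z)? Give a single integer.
Constraint 1 (U + Y = Z) on D(U)={3,4,5,6,7,8} D(Y)={3,4,5,6,7,8} D(Z)={3,4,5,7,8}: U {3,4,5,6,7,8}->{3,4,5}; Y {3,4,5,6,7,8}->{3,4,5}; Z {3,4,5,7,8}->{7,8}
Constraint 2 (U < Y) on D(U)={3,4,5} D(Y)={3,4,5}: U {3,4,5}->{3,4}; Y {3,4,5}->{4,5}
So after constraint 2: D(Z)={7,8}, size = 2

Answer: 2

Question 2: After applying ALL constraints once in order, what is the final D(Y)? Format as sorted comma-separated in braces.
Answer: {4,5}

Derivation:
Constraint 1 (U + Y = Z) on D(U)={3,4,5,6,7,8} D(Y)={3,4,5,6,7,8} D(Z)={3,4,5,7,8}: U {3,4,5,6,7,8}->{3,4,5}; Y {3,4,5,6,7,8}->{3,4,5}; Z {3,4,5,7,8}->{7,8}
Constraint 2 (U < Y) on D(U)={3,4,5} D(Y)={3,4,5}: U {3,4,5}->{3,4}; Y {3,4,5}->{4,5}
Constraint 3 (Y + U = Z) on D(Y)={4,5} D(U)={3,4} D(Z)={7,8}: no change
So after all 3 constraints: D(Y) = {4,5}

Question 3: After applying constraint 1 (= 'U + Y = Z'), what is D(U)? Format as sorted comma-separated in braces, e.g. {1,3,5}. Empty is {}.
Constraint 1 (U + Y = Z) on D(U)={3,4,5,6,7,8} D(Y)={3,4,5,6,7,8} D(Z)={3,4,5,7,8}: U {3,4,5,6,7,8}->{3,4,5}; Y {3,4,5,6,7,8}->{3,4,5}; Z {3,4,5,7,8}->{7,8}
So after constraint 1: D(U) = {3,4,5}

Answer: {3,4,5}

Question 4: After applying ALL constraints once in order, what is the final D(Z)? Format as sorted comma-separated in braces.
Answer: {7,8}

Derivation:
Constraint 1 (U + Y = Z) on D(U)={3,4,5,6,7,8} D(Y)={3,4,5,6,7,8} D(Z)={3,4,5,7,8}: U {3,4,5,6,7,8}->{3,4,5}; Y {3,4,5,6,7,8}->{3,4,5}; Z {3,4,5,7,8}->{7,8}
Constraint 2 (U < Y) on D(U)={3,4,5} D(Y)={3,4,5}: U {3,4,5}->{3,4}; Y {3,4,5}->{4,5}
Constraint 3 (Y + U = Z) on D(Y)={4,5} D(U)={3,4} D(Z)={7,8}: no change
So after all 3 constraints: D(Z) = {7,8}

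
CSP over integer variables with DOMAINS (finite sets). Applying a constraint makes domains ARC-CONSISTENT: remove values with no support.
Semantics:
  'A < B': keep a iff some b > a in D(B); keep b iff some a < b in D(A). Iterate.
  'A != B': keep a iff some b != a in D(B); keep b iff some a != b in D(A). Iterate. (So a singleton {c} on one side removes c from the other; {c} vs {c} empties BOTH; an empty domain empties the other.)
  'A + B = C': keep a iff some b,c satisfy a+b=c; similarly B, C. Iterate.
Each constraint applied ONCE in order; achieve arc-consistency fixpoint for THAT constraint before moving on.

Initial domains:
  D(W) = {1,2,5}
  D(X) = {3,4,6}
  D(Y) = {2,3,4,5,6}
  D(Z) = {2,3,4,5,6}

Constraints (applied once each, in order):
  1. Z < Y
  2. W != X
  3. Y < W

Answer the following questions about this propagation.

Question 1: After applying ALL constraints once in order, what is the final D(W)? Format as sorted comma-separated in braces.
Constraint 1 (Z < Y) on D(Z)={2,3,4,5,6} D(Y)={2,3,4,5,6}: Z {2,3,4,5,6}->{2,3,4,5}; Y {2,3,4,5,6}->{3,4,5,6}
Constraint 2 (W != X) on D(W)={1,2,5} D(X)={3,4,6}: no change
Constraint 3 (Y < W) on D(Y)={3,4,5,6} D(W)={1,2,5}: Y {3,4,5,6}->{3,4}; W {1,2,5}->{5}
So after all 3 constraints: D(W) = {5}

Answer: {5}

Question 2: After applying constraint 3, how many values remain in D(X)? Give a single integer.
Answer: 3

Derivation:
Constraint 1 (Z < Y) on D(Z)={2,3,4,5,6} D(Y)={2,3,4,5,6}: Z {2,3,4,5,6}->{2,3,4,5}; Y {2,3,4,5,6}->{3,4,5,6}
Constraint 2 (W != X) on D(W)={1,2,5} D(X)={3,4,6}: no change
Constraint 3 (Y < W) on D(Y)={3,4,5,6} D(W)={1,2,5}: Y {3,4,5,6}->{3,4}; W {1,2,5}->{5}
So after constraint 3: D(X)={3,4,6}, size = 3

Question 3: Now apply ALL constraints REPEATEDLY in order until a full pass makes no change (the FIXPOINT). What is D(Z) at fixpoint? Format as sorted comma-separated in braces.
Answer: {2,3}

Derivation:
pass 0 (initial): D(Z)={2,3,4,5,6}
pass 1: W {1,2,5}->{5}; Y {2,3,4,5,6}->{3,4}; Z {2,3,4,5,6}->{2,3,4,5}
pass 2: Z {2,3,4,5}->{2,3}
pass 3: no change
Fixpoint after 3 passes: D(Z) = {2,3}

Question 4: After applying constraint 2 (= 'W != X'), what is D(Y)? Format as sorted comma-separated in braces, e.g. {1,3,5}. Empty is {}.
Constraint 1 (Z < Y) on D(Z)={2,3,4,5,6} D(Y)={2,3,4,5,6}: Z {2,3,4,5,6}->{2,3,4,5}; Y {2,3,4,5,6}->{3,4,5,6}
Constraint 2 (W != X) on D(W)={1,2,5} D(X)={3,4,6}: no change
So after constraint 2: D(Y) = {3,4,5,6}

Answer: {3,4,5,6}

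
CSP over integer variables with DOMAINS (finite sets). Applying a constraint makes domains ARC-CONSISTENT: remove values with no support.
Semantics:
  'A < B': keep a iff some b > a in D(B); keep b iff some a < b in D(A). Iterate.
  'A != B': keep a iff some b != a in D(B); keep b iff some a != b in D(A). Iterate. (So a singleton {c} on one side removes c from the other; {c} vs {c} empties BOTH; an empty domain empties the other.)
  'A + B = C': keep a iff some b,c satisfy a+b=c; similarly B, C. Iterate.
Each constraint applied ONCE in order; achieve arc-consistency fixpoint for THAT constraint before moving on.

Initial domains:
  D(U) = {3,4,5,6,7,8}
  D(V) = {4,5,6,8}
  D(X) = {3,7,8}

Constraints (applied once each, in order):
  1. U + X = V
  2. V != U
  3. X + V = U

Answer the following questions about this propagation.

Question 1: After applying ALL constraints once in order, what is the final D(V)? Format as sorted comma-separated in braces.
Answer: {}

Derivation:
Constraint 1 (U + X = V) on D(U)={3,4,5,6,7,8} D(X)={3,7,8} D(V)={4,5,6,8}: U {3,4,5,6,7,8}->{3,5}; X {3,7,8}->{3}; V {4,5,6,8}->{6,8}
Constraint 2 (V != U) on D(V)={6,8} D(U)={3,5}: no change
Constraint 3 (X + V = U) on D(X)={3} D(V)={6,8} D(U)={3,5}: X {3}->{}; V {6,8}->{}; U {3,5}->{}
So after all 3 constraints: D(V) = {}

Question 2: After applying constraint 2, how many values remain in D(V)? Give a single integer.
Constraint 1 (U + X = V) on D(U)={3,4,5,6,7,8} D(X)={3,7,8} D(V)={4,5,6,8}: U {3,4,5,6,7,8}->{3,5}; X {3,7,8}->{3}; V {4,5,6,8}->{6,8}
Constraint 2 (V != U) on D(V)={6,8} D(U)={3,5}: no change
So after constraint 2: D(V)={6,8}, size = 2

Answer: 2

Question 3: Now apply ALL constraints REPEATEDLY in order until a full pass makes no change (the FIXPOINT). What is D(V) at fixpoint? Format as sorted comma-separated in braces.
pass 0 (initial): D(V)={4,5,6,8}
pass 1: U {3,4,5,6,7,8}->{}; V {4,5,6,8}->{}; X {3,7,8}->{}
pass 2: no change
Fixpoint after 2 passes: D(V) = {}

Answer: {}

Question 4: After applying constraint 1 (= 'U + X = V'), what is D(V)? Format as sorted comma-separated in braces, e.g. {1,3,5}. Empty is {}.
Answer: {6,8}

Derivation:
Constraint 1 (U + X = V) on D(U)={3,4,5,6,7,8} D(X)={3,7,8} D(V)={4,5,6,8}: U {3,4,5,6,7,8}->{3,5}; X {3,7,8}->{3}; V {4,5,6,8}->{6,8}
So after constraint 1: D(V) = {6,8}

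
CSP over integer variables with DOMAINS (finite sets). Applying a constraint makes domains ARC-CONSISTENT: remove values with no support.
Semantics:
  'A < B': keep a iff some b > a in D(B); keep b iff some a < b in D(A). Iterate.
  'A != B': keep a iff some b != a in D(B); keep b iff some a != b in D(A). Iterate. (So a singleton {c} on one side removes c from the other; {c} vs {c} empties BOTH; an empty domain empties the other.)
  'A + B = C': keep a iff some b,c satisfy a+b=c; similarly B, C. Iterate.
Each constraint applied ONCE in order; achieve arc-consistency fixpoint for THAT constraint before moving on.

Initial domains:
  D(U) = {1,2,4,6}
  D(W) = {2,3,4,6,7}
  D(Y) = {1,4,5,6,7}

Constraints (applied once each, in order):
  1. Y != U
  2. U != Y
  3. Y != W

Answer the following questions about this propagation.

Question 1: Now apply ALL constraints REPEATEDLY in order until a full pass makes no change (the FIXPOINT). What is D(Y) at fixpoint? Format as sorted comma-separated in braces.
pass 0 (initial): D(Y)={1,4,5,6,7}
pass 1: no change
Fixpoint after 1 passes: D(Y) = {1,4,5,6,7}

Answer: {1,4,5,6,7}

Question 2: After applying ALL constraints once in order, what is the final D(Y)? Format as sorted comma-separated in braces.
Answer: {1,4,5,6,7}

Derivation:
Constraint 1 (Y != U) on D(Y)={1,4,5,6,7} D(U)={1,2,4,6}: no change
Constraint 2 (U != Y) on D(U)={1,2,4,6} D(Y)={1,4,5,6,7}: no change
Constraint 3 (Y != W) on D(Y)={1,4,5,6,7} D(W)={2,3,4,6,7}: no change
So after all 3 constraints: D(Y) = {1,4,5,6,7}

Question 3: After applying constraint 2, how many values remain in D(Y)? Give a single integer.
Constraint 1 (Y != U) on D(Y)={1,4,5,6,7} D(U)={1,2,4,6}: no change
Constraint 2 (U != Y) on D(U)={1,2,4,6} D(Y)={1,4,5,6,7}: no change
So after constraint 2: D(Y)={1,4,5,6,7}, size = 5

Answer: 5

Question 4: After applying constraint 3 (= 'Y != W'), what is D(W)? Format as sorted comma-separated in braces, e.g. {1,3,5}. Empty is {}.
Answer: {2,3,4,6,7}

Derivation:
Constraint 1 (Y != U) on D(Y)={1,4,5,6,7} D(U)={1,2,4,6}: no change
Constraint 2 (U != Y) on D(U)={1,2,4,6} D(Y)={1,4,5,6,7}: no change
Constraint 3 (Y != W) on D(Y)={1,4,5,6,7} D(W)={2,3,4,6,7}: no change
So after constraint 3: D(W) = {2,3,4,6,7}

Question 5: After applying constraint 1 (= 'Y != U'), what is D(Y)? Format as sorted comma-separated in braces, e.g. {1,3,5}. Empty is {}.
Answer: {1,4,5,6,7}

Derivation:
Constraint 1 (Y != U) on D(Y)={1,4,5,6,7} D(U)={1,2,4,6}: no change
So after constraint 1: D(Y) = {1,4,5,6,7}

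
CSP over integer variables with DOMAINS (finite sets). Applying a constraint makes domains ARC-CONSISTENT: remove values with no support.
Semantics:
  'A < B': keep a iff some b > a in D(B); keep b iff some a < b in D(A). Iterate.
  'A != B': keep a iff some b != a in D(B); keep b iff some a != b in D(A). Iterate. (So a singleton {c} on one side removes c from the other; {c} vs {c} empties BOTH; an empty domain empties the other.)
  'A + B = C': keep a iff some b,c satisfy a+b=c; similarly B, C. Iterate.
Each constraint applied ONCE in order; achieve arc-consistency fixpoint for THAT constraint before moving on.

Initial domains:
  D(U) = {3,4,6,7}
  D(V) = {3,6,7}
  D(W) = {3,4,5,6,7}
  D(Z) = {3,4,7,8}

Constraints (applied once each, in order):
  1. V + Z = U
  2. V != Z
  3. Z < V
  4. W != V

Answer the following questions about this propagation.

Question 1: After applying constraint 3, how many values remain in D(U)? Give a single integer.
Answer: 2

Derivation:
Constraint 1 (V + Z = U) on D(V)={3,6,7} D(Z)={3,4,7,8} D(U)={3,4,6,7}: V {3,6,7}->{3}; Z {3,4,7,8}->{3,4}; U {3,4,6,7}->{6,7}
Constraint 2 (V != Z) on D(V)={3} D(Z)={3,4}: Z {3,4}->{4}
Constraint 3 (Z < V) on D(Z)={4} D(V)={3}: Z {4}->{}; V {3}->{}
So after constraint 3: D(U)={6,7}, size = 2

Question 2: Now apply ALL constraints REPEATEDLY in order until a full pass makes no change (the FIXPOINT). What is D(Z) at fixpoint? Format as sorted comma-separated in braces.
Answer: {}

Derivation:
pass 0 (initial): D(Z)={3,4,7,8}
pass 1: U {3,4,6,7}->{6,7}; V {3,6,7}->{}; W {3,4,5,6,7}->{}; Z {3,4,7,8}->{}
pass 2: U {6,7}->{}
pass 3: no change
Fixpoint after 3 passes: D(Z) = {}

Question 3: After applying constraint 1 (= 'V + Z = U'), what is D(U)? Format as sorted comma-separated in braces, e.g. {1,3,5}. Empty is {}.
Answer: {6,7}

Derivation:
Constraint 1 (V + Z = U) on D(V)={3,6,7} D(Z)={3,4,7,8} D(U)={3,4,6,7}: V {3,6,7}->{3}; Z {3,4,7,8}->{3,4}; U {3,4,6,7}->{6,7}
So after constraint 1: D(U) = {6,7}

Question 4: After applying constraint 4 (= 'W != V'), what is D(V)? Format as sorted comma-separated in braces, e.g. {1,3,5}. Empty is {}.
Constraint 1 (V + Z = U) on D(V)={3,6,7} D(Z)={3,4,7,8} D(U)={3,4,6,7}: V {3,6,7}->{3}; Z {3,4,7,8}->{3,4}; U {3,4,6,7}->{6,7}
Constraint 2 (V != Z) on D(V)={3} D(Z)={3,4}: Z {3,4}->{4}
Constraint 3 (Z < V) on D(Z)={4} D(V)={3}: Z {4}->{}; V {3}->{}
Constraint 4 (W != V) on D(W)={3,4,5,6,7} D(V)={}: W {3,4,5,6,7}->{}
So after constraint 4: D(V) = {}

Answer: {}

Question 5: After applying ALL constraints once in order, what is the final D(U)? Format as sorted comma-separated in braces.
Answer: {6,7}

Derivation:
Constraint 1 (V + Z = U) on D(V)={3,6,7} D(Z)={3,4,7,8} D(U)={3,4,6,7}: V {3,6,7}->{3}; Z {3,4,7,8}->{3,4}; U {3,4,6,7}->{6,7}
Constraint 2 (V != Z) on D(V)={3} D(Z)={3,4}: Z {3,4}->{4}
Constraint 3 (Z < V) on D(Z)={4} D(V)={3}: Z {4}->{}; V {3}->{}
Constraint 4 (W != V) on D(W)={3,4,5,6,7} D(V)={}: W {3,4,5,6,7}->{}
So after all 4 constraints: D(U) = {6,7}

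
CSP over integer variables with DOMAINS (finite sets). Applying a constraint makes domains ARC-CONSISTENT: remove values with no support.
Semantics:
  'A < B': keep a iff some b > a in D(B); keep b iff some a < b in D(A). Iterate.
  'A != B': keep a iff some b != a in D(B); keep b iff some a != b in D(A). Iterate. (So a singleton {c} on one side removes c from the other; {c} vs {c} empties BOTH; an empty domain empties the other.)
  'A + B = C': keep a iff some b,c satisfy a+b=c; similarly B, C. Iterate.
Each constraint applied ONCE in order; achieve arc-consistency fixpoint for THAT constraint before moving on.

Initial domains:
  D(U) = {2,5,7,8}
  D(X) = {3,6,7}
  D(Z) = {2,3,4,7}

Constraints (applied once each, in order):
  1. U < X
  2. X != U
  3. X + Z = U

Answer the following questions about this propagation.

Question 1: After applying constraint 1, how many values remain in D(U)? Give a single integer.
Answer: 2

Derivation:
Constraint 1 (U < X) on D(U)={2,5,7,8} D(X)={3,6,7}: U {2,5,7,8}->{2,5}
So after constraint 1: D(U)={2,5}, size = 2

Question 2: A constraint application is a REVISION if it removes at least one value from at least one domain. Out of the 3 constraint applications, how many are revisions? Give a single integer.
Answer: 2

Derivation:
Constraint 1 (U < X) on D(U)={2,5,7,8} D(X)={3,6,7}: U {2,5,7,8}->{2,5} => REVISION
Constraint 2 (X != U) on D(X)={3,6,7} D(U)={2,5}: no change => not a revision
Constraint 3 (X + Z = U) on D(X)={3,6,7} D(Z)={2,3,4,7} D(U)={2,5}: X {3,6,7}->{3}; Z {2,3,4,7}->{2}; U {2,5}->{5} => REVISION
Total revisions = 2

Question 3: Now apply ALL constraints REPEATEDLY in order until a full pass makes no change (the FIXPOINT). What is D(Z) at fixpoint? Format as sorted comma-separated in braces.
pass 0 (initial): D(Z)={2,3,4,7}
pass 1: U {2,5,7,8}->{5}; X {3,6,7}->{3}; Z {2,3,4,7}->{2}
pass 2: U {5}->{}; X {3}->{}; Z {2}->{}
pass 3: no change
Fixpoint after 3 passes: D(Z) = {}

Answer: {}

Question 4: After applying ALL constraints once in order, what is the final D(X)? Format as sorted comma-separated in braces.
Answer: {3}

Derivation:
Constraint 1 (U < X) on D(U)={2,5,7,8} D(X)={3,6,7}: U {2,5,7,8}->{2,5}
Constraint 2 (X != U) on D(X)={3,6,7} D(U)={2,5}: no change
Constraint 3 (X + Z = U) on D(X)={3,6,7} D(Z)={2,3,4,7} D(U)={2,5}: X {3,6,7}->{3}; Z {2,3,4,7}->{2}; U {2,5}->{5}
So after all 3 constraints: D(X) = {3}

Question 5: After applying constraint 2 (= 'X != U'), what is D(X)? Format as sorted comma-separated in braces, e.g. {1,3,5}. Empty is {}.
Answer: {3,6,7}

Derivation:
Constraint 1 (U < X) on D(U)={2,5,7,8} D(X)={3,6,7}: U {2,5,7,8}->{2,5}
Constraint 2 (X != U) on D(X)={3,6,7} D(U)={2,5}: no change
So after constraint 2: D(X) = {3,6,7}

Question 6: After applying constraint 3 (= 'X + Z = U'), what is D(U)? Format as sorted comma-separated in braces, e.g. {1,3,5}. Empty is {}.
Constraint 1 (U < X) on D(U)={2,5,7,8} D(X)={3,6,7}: U {2,5,7,8}->{2,5}
Constraint 2 (X != U) on D(X)={3,6,7} D(U)={2,5}: no change
Constraint 3 (X + Z = U) on D(X)={3,6,7} D(Z)={2,3,4,7} D(U)={2,5}: X {3,6,7}->{3}; Z {2,3,4,7}->{2}; U {2,5}->{5}
So after constraint 3: D(U) = {5}

Answer: {5}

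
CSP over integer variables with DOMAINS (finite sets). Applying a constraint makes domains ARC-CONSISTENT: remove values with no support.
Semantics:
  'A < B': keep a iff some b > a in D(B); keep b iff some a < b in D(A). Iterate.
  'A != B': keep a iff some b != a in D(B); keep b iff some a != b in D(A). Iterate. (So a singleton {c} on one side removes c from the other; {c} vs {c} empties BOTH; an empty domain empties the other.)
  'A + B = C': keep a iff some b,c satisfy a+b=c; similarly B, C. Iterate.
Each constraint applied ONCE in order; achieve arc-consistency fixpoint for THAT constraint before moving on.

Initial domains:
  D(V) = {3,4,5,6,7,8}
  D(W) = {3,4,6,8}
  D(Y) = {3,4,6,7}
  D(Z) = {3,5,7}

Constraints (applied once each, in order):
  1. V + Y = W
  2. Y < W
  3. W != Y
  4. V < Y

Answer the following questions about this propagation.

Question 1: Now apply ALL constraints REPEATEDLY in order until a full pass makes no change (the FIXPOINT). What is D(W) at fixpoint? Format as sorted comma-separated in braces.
Answer: {}

Derivation:
pass 0 (initial): D(W)={3,4,6,8}
pass 1: V {3,4,5,6,7,8}->{3}; W {3,4,6,8}->{6,8}; Y {3,4,6,7}->{4}
pass 2: V {3}->{}; W {6,8}->{}; Y {4}->{}
pass 3: no change
Fixpoint after 3 passes: D(W) = {}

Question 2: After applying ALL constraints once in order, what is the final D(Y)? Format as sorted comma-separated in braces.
Constraint 1 (V + Y = W) on D(V)={3,4,5,6,7,8} D(Y)={3,4,6,7} D(W)={3,4,6,8}: V {3,4,5,6,7,8}->{3,4,5}; Y {3,4,6,7}->{3,4}; W {3,4,6,8}->{6,8}
Constraint 2 (Y < W) on D(Y)={3,4} D(W)={6,8}: no change
Constraint 3 (W != Y) on D(W)={6,8} D(Y)={3,4}: no change
Constraint 4 (V < Y) on D(V)={3,4,5} D(Y)={3,4}: V {3,4,5}->{3}; Y {3,4}->{4}
So after all 4 constraints: D(Y) = {4}

Answer: {4}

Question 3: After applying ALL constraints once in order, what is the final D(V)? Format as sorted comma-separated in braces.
Constraint 1 (V + Y = W) on D(V)={3,4,5,6,7,8} D(Y)={3,4,6,7} D(W)={3,4,6,8}: V {3,4,5,6,7,8}->{3,4,5}; Y {3,4,6,7}->{3,4}; W {3,4,6,8}->{6,8}
Constraint 2 (Y < W) on D(Y)={3,4} D(W)={6,8}: no change
Constraint 3 (W != Y) on D(W)={6,8} D(Y)={3,4}: no change
Constraint 4 (V < Y) on D(V)={3,4,5} D(Y)={3,4}: V {3,4,5}->{3}; Y {3,4}->{4}
So after all 4 constraints: D(V) = {3}

Answer: {3}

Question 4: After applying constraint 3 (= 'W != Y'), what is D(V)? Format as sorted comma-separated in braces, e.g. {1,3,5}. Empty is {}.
Constraint 1 (V + Y = W) on D(V)={3,4,5,6,7,8} D(Y)={3,4,6,7} D(W)={3,4,6,8}: V {3,4,5,6,7,8}->{3,4,5}; Y {3,4,6,7}->{3,4}; W {3,4,6,8}->{6,8}
Constraint 2 (Y < W) on D(Y)={3,4} D(W)={6,8}: no change
Constraint 3 (W != Y) on D(W)={6,8} D(Y)={3,4}: no change
So after constraint 3: D(V) = {3,4,5}

Answer: {3,4,5}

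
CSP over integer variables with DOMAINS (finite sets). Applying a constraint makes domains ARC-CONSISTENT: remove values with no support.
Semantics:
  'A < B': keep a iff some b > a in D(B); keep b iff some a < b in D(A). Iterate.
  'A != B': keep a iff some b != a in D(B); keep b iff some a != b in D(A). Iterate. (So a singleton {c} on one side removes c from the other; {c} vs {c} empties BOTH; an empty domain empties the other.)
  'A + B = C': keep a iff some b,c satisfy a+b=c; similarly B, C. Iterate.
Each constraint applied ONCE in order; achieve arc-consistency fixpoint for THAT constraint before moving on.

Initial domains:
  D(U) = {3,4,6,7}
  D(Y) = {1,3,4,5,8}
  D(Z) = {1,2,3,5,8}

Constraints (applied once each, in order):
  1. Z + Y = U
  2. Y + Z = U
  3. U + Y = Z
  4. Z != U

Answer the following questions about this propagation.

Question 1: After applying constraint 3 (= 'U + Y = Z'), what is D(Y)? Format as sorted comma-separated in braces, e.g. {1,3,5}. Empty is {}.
Answer: {1}

Derivation:
Constraint 1 (Z + Y = U) on D(Z)={1,2,3,5,8} D(Y)={1,3,4,5,8} D(U)={3,4,6,7}: Z {1,2,3,5,8}->{1,2,3,5}; Y {1,3,4,5,8}->{1,3,4,5}
Constraint 2 (Y + Z = U) on D(Y)={1,3,4,5} D(Z)={1,2,3,5} D(U)={3,4,6,7}: no change
Constraint 3 (U + Y = Z) on D(U)={3,4,6,7} D(Y)={1,3,4,5} D(Z)={1,2,3,5}: U {3,4,6,7}->{4}; Y {1,3,4,5}->{1}; Z {1,2,3,5}->{5}
So after constraint 3: D(Y) = {1}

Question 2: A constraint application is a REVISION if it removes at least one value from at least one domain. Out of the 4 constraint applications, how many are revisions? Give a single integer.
Constraint 1 (Z + Y = U) on D(Z)={1,2,3,5,8} D(Y)={1,3,4,5,8} D(U)={3,4,6,7}: Z {1,2,3,5,8}->{1,2,3,5}; Y {1,3,4,5,8}->{1,3,4,5} => REVISION
Constraint 2 (Y + Z = U) on D(Y)={1,3,4,5} D(Z)={1,2,3,5} D(U)={3,4,6,7}: no change => not a revision
Constraint 3 (U + Y = Z) on D(U)={3,4,6,7} D(Y)={1,3,4,5} D(Z)={1,2,3,5}: U {3,4,6,7}->{4}; Y {1,3,4,5}->{1}; Z {1,2,3,5}->{5} => REVISION
Constraint 4 (Z != U) on D(Z)={5} D(U)={4}: no change => not a revision
Total revisions = 2

Answer: 2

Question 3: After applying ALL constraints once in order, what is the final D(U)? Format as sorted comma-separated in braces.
Answer: {4}

Derivation:
Constraint 1 (Z + Y = U) on D(Z)={1,2,3,5,8} D(Y)={1,3,4,5,8} D(U)={3,4,6,7}: Z {1,2,3,5,8}->{1,2,3,5}; Y {1,3,4,5,8}->{1,3,4,5}
Constraint 2 (Y + Z = U) on D(Y)={1,3,4,5} D(Z)={1,2,3,5} D(U)={3,4,6,7}: no change
Constraint 3 (U + Y = Z) on D(U)={3,4,6,7} D(Y)={1,3,4,5} D(Z)={1,2,3,5}: U {3,4,6,7}->{4}; Y {1,3,4,5}->{1}; Z {1,2,3,5}->{5}
Constraint 4 (Z != U) on D(Z)={5} D(U)={4}: no change
So after all 4 constraints: D(U) = {4}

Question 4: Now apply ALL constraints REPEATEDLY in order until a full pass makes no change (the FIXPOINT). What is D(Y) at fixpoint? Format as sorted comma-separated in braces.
pass 0 (initial): D(Y)={1,3,4,5,8}
pass 1: U {3,4,6,7}->{4}; Y {1,3,4,5,8}->{1}; Z {1,2,3,5,8}->{5}
pass 2: U {4}->{}; Y {1}->{}; Z {5}->{}
pass 3: no change
Fixpoint after 3 passes: D(Y) = {}

Answer: {}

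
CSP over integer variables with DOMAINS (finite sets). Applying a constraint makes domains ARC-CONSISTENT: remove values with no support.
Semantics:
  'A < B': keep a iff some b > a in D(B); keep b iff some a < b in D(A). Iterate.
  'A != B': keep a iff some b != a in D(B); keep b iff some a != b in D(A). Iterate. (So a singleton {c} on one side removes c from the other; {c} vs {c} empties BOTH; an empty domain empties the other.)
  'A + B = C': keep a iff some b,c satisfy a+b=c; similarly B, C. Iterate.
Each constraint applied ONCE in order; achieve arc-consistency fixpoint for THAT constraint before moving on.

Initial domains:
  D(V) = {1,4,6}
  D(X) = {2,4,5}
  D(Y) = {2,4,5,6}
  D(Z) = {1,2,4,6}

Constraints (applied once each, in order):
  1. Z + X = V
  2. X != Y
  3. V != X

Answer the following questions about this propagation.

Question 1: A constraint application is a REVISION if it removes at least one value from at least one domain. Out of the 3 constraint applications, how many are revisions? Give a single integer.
Constraint 1 (Z + X = V) on D(Z)={1,2,4,6} D(X)={2,4,5} D(V)={1,4,6}: Z {1,2,4,6}->{1,2,4}; V {1,4,6}->{4,6} => REVISION
Constraint 2 (X != Y) on D(X)={2,4,5} D(Y)={2,4,5,6}: no change => not a revision
Constraint 3 (V != X) on D(V)={4,6} D(X)={2,4,5}: no change => not a revision
Total revisions = 1

Answer: 1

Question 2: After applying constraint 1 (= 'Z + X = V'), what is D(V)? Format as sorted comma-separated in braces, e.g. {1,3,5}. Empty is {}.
Constraint 1 (Z + X = V) on D(Z)={1,2,4,6} D(X)={2,4,5} D(V)={1,4,6}: Z {1,2,4,6}->{1,2,4}; V {1,4,6}->{4,6}
So after constraint 1: D(V) = {4,6}

Answer: {4,6}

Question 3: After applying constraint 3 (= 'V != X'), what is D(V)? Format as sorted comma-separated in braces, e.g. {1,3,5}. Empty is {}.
Answer: {4,6}

Derivation:
Constraint 1 (Z + X = V) on D(Z)={1,2,4,6} D(X)={2,4,5} D(V)={1,4,6}: Z {1,2,4,6}->{1,2,4}; V {1,4,6}->{4,6}
Constraint 2 (X != Y) on D(X)={2,4,5} D(Y)={2,4,5,6}: no change
Constraint 3 (V != X) on D(V)={4,6} D(X)={2,4,5}: no change
So after constraint 3: D(V) = {4,6}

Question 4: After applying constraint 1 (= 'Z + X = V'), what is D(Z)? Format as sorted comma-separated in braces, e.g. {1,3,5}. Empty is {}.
Constraint 1 (Z + X = V) on D(Z)={1,2,4,6} D(X)={2,4,5} D(V)={1,4,6}: Z {1,2,4,6}->{1,2,4}; V {1,4,6}->{4,6}
So after constraint 1: D(Z) = {1,2,4}

Answer: {1,2,4}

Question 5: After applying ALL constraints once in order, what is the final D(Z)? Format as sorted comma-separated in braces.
Constraint 1 (Z + X = V) on D(Z)={1,2,4,6} D(X)={2,4,5} D(V)={1,4,6}: Z {1,2,4,6}->{1,2,4}; V {1,4,6}->{4,6}
Constraint 2 (X != Y) on D(X)={2,4,5} D(Y)={2,4,5,6}: no change
Constraint 3 (V != X) on D(V)={4,6} D(X)={2,4,5}: no change
So after all 3 constraints: D(Z) = {1,2,4}

Answer: {1,2,4}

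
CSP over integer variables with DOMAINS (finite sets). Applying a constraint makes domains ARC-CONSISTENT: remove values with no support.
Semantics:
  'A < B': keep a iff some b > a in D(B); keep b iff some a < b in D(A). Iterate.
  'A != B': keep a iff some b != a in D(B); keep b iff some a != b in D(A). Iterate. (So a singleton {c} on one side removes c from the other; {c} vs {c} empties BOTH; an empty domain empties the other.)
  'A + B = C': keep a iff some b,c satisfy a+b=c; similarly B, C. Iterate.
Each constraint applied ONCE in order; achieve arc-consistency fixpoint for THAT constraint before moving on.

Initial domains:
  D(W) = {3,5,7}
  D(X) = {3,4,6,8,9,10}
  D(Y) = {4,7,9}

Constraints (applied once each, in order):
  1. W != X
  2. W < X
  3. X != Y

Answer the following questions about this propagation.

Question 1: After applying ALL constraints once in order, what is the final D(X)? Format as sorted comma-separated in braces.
Answer: {4,6,8,9,10}

Derivation:
Constraint 1 (W != X) on D(W)={3,5,7} D(X)={3,4,6,8,9,10}: no change
Constraint 2 (W < X) on D(W)={3,5,7} D(X)={3,4,6,8,9,10}: X {3,4,6,8,9,10}->{4,6,8,9,10}
Constraint 3 (X != Y) on D(X)={4,6,8,9,10} D(Y)={4,7,9}: no change
So after all 3 constraints: D(X) = {4,6,8,9,10}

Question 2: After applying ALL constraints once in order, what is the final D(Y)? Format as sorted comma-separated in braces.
Constraint 1 (W != X) on D(W)={3,5,7} D(X)={3,4,6,8,9,10}: no change
Constraint 2 (W < X) on D(W)={3,5,7} D(X)={3,4,6,8,9,10}: X {3,4,6,8,9,10}->{4,6,8,9,10}
Constraint 3 (X != Y) on D(X)={4,6,8,9,10} D(Y)={4,7,9}: no change
So after all 3 constraints: D(Y) = {4,7,9}

Answer: {4,7,9}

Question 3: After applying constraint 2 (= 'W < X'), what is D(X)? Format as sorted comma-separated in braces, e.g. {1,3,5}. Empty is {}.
Answer: {4,6,8,9,10}

Derivation:
Constraint 1 (W != X) on D(W)={3,5,7} D(X)={3,4,6,8,9,10}: no change
Constraint 2 (W < X) on D(W)={3,5,7} D(X)={3,4,6,8,9,10}: X {3,4,6,8,9,10}->{4,6,8,9,10}
So after constraint 2: D(X) = {4,6,8,9,10}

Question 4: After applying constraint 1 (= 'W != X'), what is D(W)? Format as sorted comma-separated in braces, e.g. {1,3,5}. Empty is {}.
Answer: {3,5,7}

Derivation:
Constraint 1 (W != X) on D(W)={3,5,7} D(X)={3,4,6,8,9,10}: no change
So after constraint 1: D(W) = {3,5,7}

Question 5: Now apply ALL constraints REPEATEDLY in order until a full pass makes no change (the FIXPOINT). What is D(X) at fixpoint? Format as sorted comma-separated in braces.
Answer: {4,6,8,9,10}

Derivation:
pass 0 (initial): D(X)={3,4,6,8,9,10}
pass 1: X {3,4,6,8,9,10}->{4,6,8,9,10}
pass 2: no change
Fixpoint after 2 passes: D(X) = {4,6,8,9,10}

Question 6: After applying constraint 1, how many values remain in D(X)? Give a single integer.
Constraint 1 (W != X) on D(W)={3,5,7} D(X)={3,4,6,8,9,10}: no change
So after constraint 1: D(X)={3,4,6,8,9,10}, size = 6

Answer: 6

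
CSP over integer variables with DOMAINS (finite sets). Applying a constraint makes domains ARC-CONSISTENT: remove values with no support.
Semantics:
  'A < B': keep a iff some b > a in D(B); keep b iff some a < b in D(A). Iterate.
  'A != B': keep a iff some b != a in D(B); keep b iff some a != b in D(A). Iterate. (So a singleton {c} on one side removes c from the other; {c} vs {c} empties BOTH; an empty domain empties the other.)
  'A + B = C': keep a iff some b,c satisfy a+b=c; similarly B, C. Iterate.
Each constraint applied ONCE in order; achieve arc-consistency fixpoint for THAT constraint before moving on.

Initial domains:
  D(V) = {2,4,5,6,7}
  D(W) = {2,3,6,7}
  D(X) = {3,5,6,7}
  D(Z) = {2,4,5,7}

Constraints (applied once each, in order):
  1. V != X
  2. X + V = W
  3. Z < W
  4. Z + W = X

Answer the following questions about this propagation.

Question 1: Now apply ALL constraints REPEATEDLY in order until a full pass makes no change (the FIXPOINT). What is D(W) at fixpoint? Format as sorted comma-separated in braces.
Answer: {}

Derivation:
pass 0 (initial): D(W)={2,3,6,7}
pass 1: V {2,4,5,6,7}->{2,4}; W {2,3,6,7}->{}; X {3,5,6,7}->{}; Z {2,4,5,7}->{}
pass 2: V {2,4}->{}
pass 3: no change
Fixpoint after 3 passes: D(W) = {}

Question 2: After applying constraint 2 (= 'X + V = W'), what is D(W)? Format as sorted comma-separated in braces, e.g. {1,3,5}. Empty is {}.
Answer: {7}

Derivation:
Constraint 1 (V != X) on D(V)={2,4,5,6,7} D(X)={3,5,6,7}: no change
Constraint 2 (X + V = W) on D(X)={3,5,6,7} D(V)={2,4,5,6,7} D(W)={2,3,6,7}: X {3,5,6,7}->{3,5}; V {2,4,5,6,7}->{2,4}; W {2,3,6,7}->{7}
So after constraint 2: D(W) = {7}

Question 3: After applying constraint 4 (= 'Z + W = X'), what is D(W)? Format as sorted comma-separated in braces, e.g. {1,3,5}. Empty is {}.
Answer: {}

Derivation:
Constraint 1 (V != X) on D(V)={2,4,5,6,7} D(X)={3,5,6,7}: no change
Constraint 2 (X + V = W) on D(X)={3,5,6,7} D(V)={2,4,5,6,7} D(W)={2,3,6,7}: X {3,5,6,7}->{3,5}; V {2,4,5,6,7}->{2,4}; W {2,3,6,7}->{7}
Constraint 3 (Z < W) on D(Z)={2,4,5,7} D(W)={7}: Z {2,4,5,7}->{2,4,5}
Constraint 4 (Z + W = X) on D(Z)={2,4,5} D(W)={7} D(X)={3,5}: Z {2,4,5}->{}; W {7}->{}; X {3,5}->{}
So after constraint 4: D(W) = {}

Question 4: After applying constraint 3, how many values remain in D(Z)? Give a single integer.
Constraint 1 (V != X) on D(V)={2,4,5,6,7} D(X)={3,5,6,7}: no change
Constraint 2 (X + V = W) on D(X)={3,5,6,7} D(V)={2,4,5,6,7} D(W)={2,3,6,7}: X {3,5,6,7}->{3,5}; V {2,4,5,6,7}->{2,4}; W {2,3,6,7}->{7}
Constraint 3 (Z < W) on D(Z)={2,4,5,7} D(W)={7}: Z {2,4,5,7}->{2,4,5}
So after constraint 3: D(Z)={2,4,5}, size = 3

Answer: 3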